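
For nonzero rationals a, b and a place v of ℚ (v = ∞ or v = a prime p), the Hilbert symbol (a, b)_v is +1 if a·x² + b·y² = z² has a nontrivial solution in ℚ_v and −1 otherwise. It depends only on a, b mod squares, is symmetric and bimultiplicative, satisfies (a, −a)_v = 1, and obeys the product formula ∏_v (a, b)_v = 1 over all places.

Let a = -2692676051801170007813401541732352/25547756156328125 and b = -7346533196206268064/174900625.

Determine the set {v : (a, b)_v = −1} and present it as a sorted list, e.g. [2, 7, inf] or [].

[3, 11, 13, inf]

Mod squares: a ≡ -4290, b ≡ -154. Check v ∈ {∞, 2, 3, 5, 7, 11, 13, 19, 23, 29, 47}.
v=29: a=29^2·(≡17), b=29^2·(≡4) mod 29; (17|29)=-1, (4|29)=+1; (−1)^{2·2·14}·(-1)^2·(+1)^2 = +1.
v=5: a=5^-7·(≡3), b=5^-4·(≡1) mod 5; (3|5)=-1, (1|5)=+1; (−1)^{-7·-4·2}·(-1)^-4·(+1)^-7 = +1.
v=2: v_2(a)=11, v_2(b)=5; units ≡ 7, 3 (mod 8); ε·ε+αω+βω = 1·1+11·1+5·0 ≡ 0  ⇒  (a,b)_2 = +1.
v=11: a=11^9·(≡10), b=11^5·(≡6) mod 11; (10|11)=-1, (6|11)=-1; (−1)^{9·5·5}·(-1)^5·(-1)^9 = -1.
v=3: a=3^9·(≡1), b=3^4·(≡2) mod 3; (1|3)=+1, (2|3)=-1; (−1)^{9·4·1}·(+1)^4·(-1)^9 = -1.
v=47: a=47^-2·(≡24), b=47^0·(≡28) mod 47; (24|47)=+1, (28|47)=+1; (−1)^{-2·0·23}·(+1)^0·(+1)^-2 = +1.
v=23: a=23^-6·(≡7), b=23^-4·(≡21) mod 23; (7|23)=-1, (21|23)=-1; (−1)^{-6·-4·11}·(-1)^-4·(-1)^-6 = +1.
v=∞: -4290 < 0 and -154 < 0  ⇒  (a,b)_∞ = -1.
v=7: a=7^6·(≡1), b=7^3·(≡3) mod 7; (1|7)=+1, (3|7)=-1; (−1)^{6·3·3}·(+1)^3·(-1)^6 = +1.
v=19: a=19^4·(≡17), b=19^2·(≡9) mod 19; (17|19)=+1, (9|19)=+1; (−1)^{4·2·9}·(+1)^2·(+1)^4 = +1.
v=13: a=13^3·(≡5), b=13^2·(≡2) mod 13; (5|13)=-1, (2|13)=-1; (−1)^{3·2·6}·(-1)^2·(-1)^3 = -1.
|Ram(-4290, -154)| = 4, even; anisotropic at {3, 11, 13, ∞}.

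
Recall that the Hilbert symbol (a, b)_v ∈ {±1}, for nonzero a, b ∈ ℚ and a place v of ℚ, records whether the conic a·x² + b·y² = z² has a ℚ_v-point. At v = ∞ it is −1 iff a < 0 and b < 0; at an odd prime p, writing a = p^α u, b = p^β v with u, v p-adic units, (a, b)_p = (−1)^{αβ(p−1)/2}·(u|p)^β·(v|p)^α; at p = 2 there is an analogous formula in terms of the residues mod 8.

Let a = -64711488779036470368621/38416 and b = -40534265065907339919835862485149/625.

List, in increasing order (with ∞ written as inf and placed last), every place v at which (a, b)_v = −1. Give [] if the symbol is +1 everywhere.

(a, b) ≡ (-29, -21599461) mod (ℚ^×)²; places V = {2, 3, 5, 7, 13, 23, 29, 47, 53, ∞}.
(a,b)_53: α=2, u≡36; β=3, v≡8 (mod 53); (36|53)=+1, (8|53)=-1; sign (−1)^0·+1^3·-1^2 = +1.
(a,b)_23: α=2, u≡17; β=3, v≡2 (mod 23); (17|23)=-1, (2|23)=+1; sign (−1)^0·-1^3·+1^2 = -1.
(a,b)_13: α=2, u≡3; β=3, v≡2 (mod 13); (3|13)=+1, (2|13)=-1; sign (−1)^0·+1^3·-1^2 = +1.
(a,b)_5: α=0, u≡4; β=-4, v≡1 (mod 5); (4|5)=+1, (1|5)=+1; sign (−1)^0·+1^-4·+1^0 = +1.
(a,b)_2: α=-4, β=0; u≡3, v≡3 (mod 8); ε(u)ε(v)=1·1, αω(v)=-4·1, βω(u)=0·1; sum ≡ 1  ⇒  -1.
(a,b)_29: α=3, u≡6; β=5, v≡15 (mod 29); (6|29)=+1, (15|29)=-1; sign (−1)^0·+1^5·-1^3 = -1.
(a,b)_∞: sgn(-29)=−, sgn(-21599461)=−, so -1.
(a,b)_3: α=14, u≡1; β=14, v≡2 (mod 3); (1|3)=+1, (2|3)=-1; sign (−1)^0·+1^14·-1^14 = +1.
(a,b)_47: α=2, u≡9; β=3, v≡6 (mod 47); (9|47)=+1, (6|47)=+1; sign (−1)^0·+1^3·+1^2 = +1.
(a,b)_7: α=-4, u≡3; β=0, v≡6 (mod 7); (3|7)=-1, (6|7)=-1; sign (−1)^0·-1^0·-1^-4 = +1.
(-29, -21599461 / ℚ) ramifies at {2, 23, 29, ∞}: a division algebra.

[2, 23, 29, inf]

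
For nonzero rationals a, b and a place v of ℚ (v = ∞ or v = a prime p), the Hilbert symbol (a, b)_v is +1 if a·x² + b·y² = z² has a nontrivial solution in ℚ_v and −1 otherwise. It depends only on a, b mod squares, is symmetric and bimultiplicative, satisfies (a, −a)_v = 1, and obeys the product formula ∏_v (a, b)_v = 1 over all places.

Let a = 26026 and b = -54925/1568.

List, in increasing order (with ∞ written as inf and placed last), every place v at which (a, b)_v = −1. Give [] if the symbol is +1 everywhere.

Mod squares: a ≡ 154, b ≡ -26. Check v ∈ {∞, 2, 5, 7, 11, 13}.
v=7: a=7^1·(≡1), b=7^-2·(≡1) mod 7; (1|7)=+1, (1|7)=+1; (−1)^{1·-2·3}·(+1)^-2·(+1)^1 = +1.
v=2: v_2(a)=1, v_2(b)=-5; units ≡ 5, 3 (mod 8); ε·ε+αω+βω = 0·1+1·1+-5·1 ≡ 0  ⇒  (a,b)_2 = +1.
v=11: a=11^1·(≡1), b=11^0·(≡7) mod 11; (1|11)=+1, (7|11)=-1; (−1)^{1·0·5}·(+1)^0·(-1)^1 = -1.
v=5: a=5^0·(≡1), b=5^2·(≡1) mod 5; (1|5)=+1, (1|5)=+1; (−1)^{0·2·2}·(+1)^2·(+1)^0 = +1.
v=∞: 154 > 0 and -26 < 0  ⇒  (a,b)_∞ = +1.
v=13: a=13^2·(≡11), b=13^3·(≡5) mod 13; (11|13)=-1, (5|13)=-1; (−1)^{2·3·6}·(-1)^3·(-1)^2 = -1.
(154, -26 / ℚ) ramifies at {11, 13}: a division algebra.

[11, 13]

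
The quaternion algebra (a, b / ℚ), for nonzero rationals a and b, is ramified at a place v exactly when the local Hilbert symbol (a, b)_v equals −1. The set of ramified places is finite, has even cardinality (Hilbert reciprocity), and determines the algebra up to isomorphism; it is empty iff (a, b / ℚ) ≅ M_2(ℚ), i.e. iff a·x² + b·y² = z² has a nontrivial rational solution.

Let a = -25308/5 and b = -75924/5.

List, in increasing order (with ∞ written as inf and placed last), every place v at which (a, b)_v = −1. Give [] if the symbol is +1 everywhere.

(a, b) ≡ (-3515, -10545) mod (ℚ^×)²; places V = {2, 3, 5, 19, 37, ∞}.
(a,b)_∞: sgn(-3515)=−, sgn(-10545)=−, so -1.
(a,b)_37: α=1, u≡26; β=1, v≡4 (mod 37); (26|37)=+1, (4|37)=+1; sign (−1)^0·+1^1·+1^1 = +1.
(a,b)_3: α=2, u≡1; β=3, v≡1 (mod 3); (1|3)=+1, (1|3)=+1; sign (−1)^0·+1^3·+1^2 = +1.
(a,b)_5: α=-1, u≡2; β=-1, v≡1 (mod 5); (2|5)=-1, (1|5)=+1; sign (−1)^0·-1^-1·+1^-1 = -1.
(a,b)_19: α=1, u≡11; β=1, v≡14 (mod 19); (11|19)=+1, (14|19)=-1; sign (−1)^1·+1^1·-1^1 = +1.
(a,b)_2: α=2, β=2; u≡5, v≡7 (mod 8); ε(u)ε(v)=0·1, αω(v)=2·0, βω(u)=2·1; sum ≡ 0  ⇒  +1.
(-3515, -10545 / ℚ) ramifies at {5, ∞}: a division algebra.

[5, inf]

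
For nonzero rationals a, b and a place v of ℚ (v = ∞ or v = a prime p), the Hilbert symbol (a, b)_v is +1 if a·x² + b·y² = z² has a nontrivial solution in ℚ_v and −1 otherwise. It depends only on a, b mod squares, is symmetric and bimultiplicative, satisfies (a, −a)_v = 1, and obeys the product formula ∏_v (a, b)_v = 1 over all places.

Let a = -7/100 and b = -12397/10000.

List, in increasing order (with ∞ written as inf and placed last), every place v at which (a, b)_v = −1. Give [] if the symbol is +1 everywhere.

[7, inf]

Mod squares: a ≡ -7, b ≡ -253. Check v ∈ {∞, 2, 5, 7, 11, 23}.
v=∞: -7 < 0 and -253 < 0  ⇒  (a,b)_∞ = -1.
v=5: a=5^-2·(≡2), b=5^-4·(≡3) mod 5; (2|5)=-1, (3|5)=-1; (−1)^{-2·-4·2}·(-1)^-4·(-1)^-2 = +1.
v=2: v_2(a)=-2, v_2(b)=-4; units ≡ 1, 3 (mod 8); ε·ε+αω+βω = 0·1+-2·1+-4·0 ≡ 0  ⇒  (a,b)_2 = +1.
v=7: a=7^1·(≡3), b=7^2·(≡5) mod 7; (3|7)=-1, (5|7)=-1; (−1)^{1·2·3}·(-1)^2·(-1)^1 = -1.
v=23: a=23^0·(≡2), b=23^1·(≡2) mod 23; (2|23)=+1, (2|23)=+1; (−1)^{0·1·11}·(+1)^1·(+1)^0 = +1.
v=11: a=11^0·(≡4), b=11^1·(≡6) mod 11; (4|11)=+1, (6|11)=-1; (−1)^{0·1·5}·(+1)^1·(-1)^0 = +1.
Ram(-7, -253) = {7, ∞}; no ℚ_7-point on the conic.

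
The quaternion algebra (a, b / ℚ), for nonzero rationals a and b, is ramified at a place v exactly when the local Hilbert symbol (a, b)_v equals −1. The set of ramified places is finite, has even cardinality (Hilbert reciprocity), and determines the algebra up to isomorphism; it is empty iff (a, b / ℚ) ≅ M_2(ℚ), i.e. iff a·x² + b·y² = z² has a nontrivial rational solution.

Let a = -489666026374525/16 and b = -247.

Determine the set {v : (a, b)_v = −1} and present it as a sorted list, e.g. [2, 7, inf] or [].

Mod squares: a ≡ -6551941, b ≡ -247. Check v ∈ {∞, 2, 5, 7, 11, 13, 19, 23, 29, 47}.
v=23: a=23^1·(≡22), b=23^0·(≡6) mod 23; (22|23)=-1, (6|23)=+1; (−1)^{1·0·11}·(-1)^0·(+1)^1 = +1.
v=7: a=7^2·(≡3), b=7^0·(≡5) mod 7; (3|7)=-1, (5|7)=-1; (−1)^{2·0·3}·(-1)^0·(-1)^2 = +1.
v=13: a=13^2·(≡5), b=13^1·(≡7) mod 13; (5|13)=-1, (7|13)=-1; (−1)^{2·1·6}·(-1)^1·(-1)^2 = -1.
v=∞: -6551941 < 0 and -247 < 0  ⇒  (a,b)_∞ = -1.
v=19: a=19^3·(≡9), b=19^1·(≡6) mod 19; (9|19)=+1, (6|19)=+1; (−1)^{3·1·9}·(+1)^1·(+1)^3 = -1.
v=2: v_2(a)=-4, v_2(b)=0; units ≡ 3, 1 (mod 8); ε·ε+αω+βω = 1·0+-4·0+0·1 ≡ 0  ⇒  (a,b)_2 = +1.
v=47: a=47^1·(≡20), b=47^0·(≡35) mod 47; (20|47)=-1, (35|47)=-1; (−1)^{1·0·23}·(-1)^0·(-1)^1 = -1.
v=5: a=5^2·(≡4), b=5^0·(≡3) mod 5; (4|5)=+1, (3|5)=-1; (−1)^{2·0·2}·(+1)^0·(-1)^2 = +1.
v=11: a=11^1·(≡6), b=11^0·(≡6) mod 11; (6|11)=-1, (6|11)=-1; (−1)^{1·0·5}·(-1)^0·(-1)^1 = -1.
v=29: a=29^1·(≡2), b=29^0·(≡14) mod 29; (2|29)=-1, (14|29)=-1; (−1)^{1·0·14}·(-1)^0·(-1)^1 = -1.
|Ram(-6551941, -247)| = 6, even; anisotropic at {11, 13, 19, 29, 47, ∞}.

[11, 13, 19, 29, 47, inf]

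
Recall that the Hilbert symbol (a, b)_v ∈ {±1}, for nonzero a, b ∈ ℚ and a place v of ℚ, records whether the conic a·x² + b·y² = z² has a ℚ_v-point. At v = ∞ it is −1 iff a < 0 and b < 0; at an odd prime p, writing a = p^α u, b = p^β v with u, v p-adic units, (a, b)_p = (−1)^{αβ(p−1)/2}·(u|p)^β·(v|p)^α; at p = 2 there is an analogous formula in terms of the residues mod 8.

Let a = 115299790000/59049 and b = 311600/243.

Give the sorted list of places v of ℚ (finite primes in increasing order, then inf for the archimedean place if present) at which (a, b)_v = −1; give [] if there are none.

[19, 41]

(a, b) ≡ (19, 2337) mod (ℚ^×)²; places V = {2, 3, 5, 19, 41, ∞}.
(a,b)_3: α=-10, u≡1; β=-5, v≡2 (mod 3); (1|3)=+1, (2|3)=-1; sign (−1)^0·+1^-5·-1^-10 = +1.
(a,b)_5: α=4, u≡1; β=2, v≡3 (mod 5); (1|5)=+1, (3|5)=-1; sign (−1)^0·+1^2·-1^4 = +1.
(a,b)_2: α=4, β=4; u≡3, v≡1 (mod 8); ε(u)ε(v)=1·0, αω(v)=4·0, βω(u)=4·1; sum ≡ 0  ⇒  +1.
(a,b)_41: α=2, u≡22; β=1, v≡36 (mod 41); (22|41)=-1, (36|41)=+1; sign (−1)^0·-1^1·+1^2 = -1.
(a,b)_19: α=3, u≡1; β=1, v≡4 (mod 19); (1|19)=+1, (4|19)=+1; sign (−1)^1·+1^1·+1^3 = -1.
(a,b)_∞: sgn(19)=+, sgn(2337)=+, so +1.
(19, 2337 / ℚ) ramifies at {19, 41}: a division algebra.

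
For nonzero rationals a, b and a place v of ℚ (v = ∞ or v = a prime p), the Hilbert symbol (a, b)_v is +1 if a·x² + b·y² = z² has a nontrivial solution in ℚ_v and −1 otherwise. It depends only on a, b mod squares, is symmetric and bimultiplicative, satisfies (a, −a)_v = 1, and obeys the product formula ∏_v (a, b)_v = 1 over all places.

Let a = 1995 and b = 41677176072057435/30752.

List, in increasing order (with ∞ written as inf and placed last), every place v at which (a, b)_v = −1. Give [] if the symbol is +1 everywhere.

(a, b) ≡ (1995, 70) mod (ℚ^×)²; places V = {2, 3, 5, 7, 13, 19, 31, 43, ∞}.
(a,b)_3: α=1, u≡2; β=4, v≡1 (mod 3); (2|3)=-1, (1|3)=+1; sign (−1)^0·-1^4·+1^1 = +1.
(a,b)_43: α=0, u≡17; β=2, v≡8 (mod 43); (17|43)=+1, (8|43)=-1; sign (−1)^0·+1^2·-1^0 = +1.
(a,b)_19: α=1, u≡10; β=6, v≡18 (mod 19); (10|19)=-1, (18|19)=-1; sign (−1)^0·-1^6·-1^1 = -1.
(a,b)_31: α=0, u≡11; β=-2, v≡28 (mod 31); (11|31)=-1, (28|31)=+1; sign (−1)^0·-1^-2·+1^0 = +1.
(a,b)_5: α=1, u≡4; β=1, v≡1 (mod 5); (4|5)=+1, (1|5)=+1; sign (−1)^0·+1^1·+1^1 = +1.
(a,b)_∞: sgn(1995)=+, sgn(70)=+, so +1.
(a,b)_2: α=0, β=-5; u≡3, v≡3 (mod 8); ε(u)ε(v)=1·1, αω(v)=0·1, βω(u)=-5·1; sum ≡ 0  ⇒  +1.
(a,b)_13: α=0, u≡6; β=2, v≡7 (mod 13); (6|13)=-1, (7|13)=-1; sign (−1)^0·-1^2·-1^0 = +1.
(a,b)_7: α=1, u≡5; β=1, v≡6 (mod 7); (5|7)=-1, (6|7)=-1; sign (−1)^1·-1^1·-1^1 = -1.
Ram(1995, 70) = {7, 19}; no ℚ_7-point on the conic.

[7, 19]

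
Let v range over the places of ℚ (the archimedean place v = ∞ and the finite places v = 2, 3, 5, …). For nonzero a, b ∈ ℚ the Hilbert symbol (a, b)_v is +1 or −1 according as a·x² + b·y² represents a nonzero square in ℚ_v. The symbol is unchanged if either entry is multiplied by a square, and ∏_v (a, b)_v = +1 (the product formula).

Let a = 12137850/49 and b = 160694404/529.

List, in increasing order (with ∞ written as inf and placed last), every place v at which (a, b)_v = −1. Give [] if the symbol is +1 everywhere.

Mod squares: a ≡ 74, b ≡ 481. Check v ∈ {∞, 2, 3, 5, 7, 13, 17, 23, 37}.
v=37: a=37^1·(≡13), b=37^1·(≡13) mod 37; (13|37)=-1, (13|37)=-1; (−1)^{1·1·18}·(-1)^1·(-1)^1 = +1.
v=13: a=13^0·(≡1), b=13^1·(≡5) mod 13; (1|13)=+1, (5|13)=-1; (−1)^{0·1·6}·(+1)^1·(-1)^0 = +1.
v=7: a=7^-2·(≡4), b=7^0·(≡6) mod 7; (4|7)=+1, (6|7)=-1; (−1)^{-2·0·3}·(+1)^0·(-1)^-2 = +1.
v=3: a=3^8·(≡2), b=3^0·(≡1) mod 3; (2|3)=-1, (1|3)=+1; (−1)^{8·0·1}·(-1)^0·(+1)^8 = +1.
v=∞: 74 > 0 and 481 > 0  ⇒  (a,b)_∞ = +1.
v=2: v_2(a)=1, v_2(b)=2; units ≡ 5, 1 (mod 8); ε·ε+αω+βω = 0·0+1·0+2·1 ≡ 0  ⇒  (a,b)_2 = +1.
v=23: a=23^0·(≡20), b=23^-2·(≡5) mod 23; (20|23)=-1, (5|23)=-1; (−1)^{0·-2·11}·(-1)^-2·(-1)^0 = +1.
v=17: a=17^0·(≡7), b=17^4·(≡10) mod 17; (7|17)=-1, (10|17)=-1; (−1)^{0·4·8}·(-1)^4·(-1)^0 = +1.
v=5: a=5^2·(≡1), b=5^0·(≡1) mod 5; (1|5)=+1, (1|5)=+1; (−1)^{2·0·2}·(+1)^0·(+1)^2 = +1.
Every local symbol is +1, so the conic 74·x² + 481·y² = z² has ℚ_v-points for all v and hence a ℚ-point; (a, b / ℚ) ≅ M_2(ℚ).

[]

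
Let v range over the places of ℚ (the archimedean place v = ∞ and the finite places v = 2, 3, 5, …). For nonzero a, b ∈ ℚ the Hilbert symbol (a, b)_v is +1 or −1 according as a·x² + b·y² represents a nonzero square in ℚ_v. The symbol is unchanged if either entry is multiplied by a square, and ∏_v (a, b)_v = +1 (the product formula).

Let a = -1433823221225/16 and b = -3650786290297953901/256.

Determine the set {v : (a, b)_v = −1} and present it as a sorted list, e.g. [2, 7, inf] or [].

[2, 17, 31, 43, 53, inf]

(a, b) ≡ (-70649, -901) mod (ℚ^×)²; places V = {2, 5, 17, 31, 43, 53, ∞}.
(a,b)_53: α=3, u≡18; β=5, v≡4 (mod 53); (18|53)=-1, (4|53)=+1; sign (−1)^0·-1^5·+1^3 = -1.
(a,b)_∞: sgn(-70649)=−, sgn(-901)=−, so -1.
(a,b)_31: α=1, u≡24; β=2, v≡23 (mod 31); (24|31)=-1, (23|31)=-1; sign (−1)^0·-1^2·-1^1 = -1.
(a,b)_43: α=1, u≡19; β=2, v≡20 (mod 43); (19|43)=-1, (20|43)=-1; sign (−1)^0·-1^2·-1^1 = -1.
(a,b)_5: α=2, u≡1; β=0, v≡4 (mod 5); (1|5)=+1, (4|5)=+1; sign (−1)^0·+1^0·+1^2 = +1.
(a,b)_17: α=2, u≡6; β=3, v≡13 (mod 17); (6|17)=-1, (13|17)=+1; sign (−1)^0·-1^3·+1^2 = -1.
(a,b)_2: α=-4, β=-8; u≡7, v≡3 (mod 8); ε(u)ε(v)=1·1, αω(v)=-4·1, βω(u)=-8·0; sum ≡ 1  ⇒  -1.
Ram(-70649, -901) = {2, 17, 31, 43, 53, ∞}; no ℚ_2-point on the conic.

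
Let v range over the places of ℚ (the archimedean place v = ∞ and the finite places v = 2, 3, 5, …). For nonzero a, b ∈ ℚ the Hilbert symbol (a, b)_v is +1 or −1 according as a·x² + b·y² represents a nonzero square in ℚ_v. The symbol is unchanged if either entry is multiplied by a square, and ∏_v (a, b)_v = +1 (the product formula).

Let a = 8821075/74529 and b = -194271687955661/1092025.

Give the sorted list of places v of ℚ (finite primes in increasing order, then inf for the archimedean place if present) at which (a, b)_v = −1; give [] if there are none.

Mod squares: a ≡ 667, b ≡ -989. Check v ∈ {∞, 2, 3, 5, 7, 11, 13, 17, 19, 23, 29, 31, 43}.
v=31: a=31^0·(≡5), b=31^2·(≡22) mod 31; (5|31)=+1, (22|31)=-1; (−1)^{0·2·15}·(+1)^2·(-1)^0 = +1.
v=19: a=19^0·(≡14), b=19^-2·(≡10) mod 19; (14|19)=-1, (10|19)=-1; (−1)^{0·-2·9}·(-1)^-2·(-1)^0 = +1.
v=17: a=17^0·(≡13), b=17^2·(≡7) mod 17; (13|17)=+1, (7|17)=-1; (−1)^{0·2·8}·(+1)^2·(-1)^0 = +1.
v=7: a=7^-2·(≡2), b=7^0·(≡5) mod 7; (2|7)=+1, (5|7)=-1; (−1)^{-2·0·3}·(+1)^0·(-1)^-2 = +1.
v=11: a=11^0·(≡8), b=11^-2·(≡5) mod 11; (8|11)=-1, (5|11)=+1; (−1)^{0·-2·5}·(-1)^-2·(+1)^0 = +1.
v=13: a=13^-2·(≡10), b=13^0·(≡4) mod 13; (10|13)=+1, (4|13)=+1; (−1)^{-2·0·6}·(+1)^0·(+1)^-2 = +1.
v=∞: 667 > 0 and -989 < 0  ⇒  (a,b)_∞ = +1.
v=43: a=43^0·(≡27), b=43^1·(≡18) mod 43; (27|43)=-1, (18|43)=-1; (−1)^{0·1·21}·(-1)^1·(-1)^0 = -1.
v=2: v_2(a)=0, v_2(b)=0; units ≡ 3, 3 (mod 8); ε·ε+αω+βω = 1·1+0·1+0·1 ≡ 1  ⇒  (a,b)_2 = -1.
v=3: a=3^-2·(≡1), b=3^0·(≡1) mod 3; (1|3)=+1, (1|3)=+1; (−1)^{-2·0·1}·(+1)^0·(+1)^-2 = +1.
v=29: a=29^1·(≡6), b=29^4·(≡12) mod 29; (6|29)=+1, (12|29)=-1; (−1)^{1·4·14}·(+1)^4·(-1)^1 = -1.
v=5: a=5^2·(≡2), b=5^-2·(≡4) mod 5; (2|5)=-1, (4|5)=+1; (−1)^{2·-2·2}·(-1)^-2·(+1)^2 = +1.
v=23: a=23^3·(≡9), b=23^1·(≡12) mod 23; (9|23)=+1, (12|23)=+1; (−1)^{3·1·11}·(+1)^1·(+1)^3 = -1.
(667, -989 / ℚ) ramifies at {2, 23, 29, 43}: a division algebra.

[2, 23, 29, 43]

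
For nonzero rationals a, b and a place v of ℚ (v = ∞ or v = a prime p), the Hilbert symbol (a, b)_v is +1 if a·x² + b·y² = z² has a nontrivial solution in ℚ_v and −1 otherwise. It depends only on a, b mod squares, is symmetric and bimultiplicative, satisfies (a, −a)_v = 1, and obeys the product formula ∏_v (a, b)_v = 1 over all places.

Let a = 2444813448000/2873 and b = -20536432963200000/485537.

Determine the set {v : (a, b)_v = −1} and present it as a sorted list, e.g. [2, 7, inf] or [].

Mod squares: a ≡ 10818885, b ≡ -515185. Check v ∈ {∞, 2, 3, 5, 7, 11, 13, 17, 19, 29}.
v=2: v_2(a)=6, v_2(b)=10; units ≡ 5, 7 (mod 8); ε·ε+αω+βω = 0·1+6·0+10·1 ≡ 0  ⇒  (a,b)_2 = +1.
v=∞: 10818885 > 0 and -515185 < 0  ⇒  (a,b)_∞ = +1.
v=29: a=29^1·(≡4), b=29^1·(≡21) mod 29; (4|29)=+1, (21|29)=-1; (−1)^{1·1·14}·(+1)^1·(-1)^1 = -1.
v=19: a=19^1·(≡5), b=19^1·(≡5) mod 19; (5|19)=+1, (5|19)=+1; (−1)^{1·1·9}·(+1)^1·(+1)^1 = -1.
v=7: a=7^5·(≡1), b=7^6·(≡4) mod 7; (1|7)=+1, (4|7)=+1; (−1)^{5·6·3}·(+1)^6·(+1)^5 = +1.
v=13: a=13^-2·(≡10), b=13^-4·(≡6) mod 13; (10|13)=+1, (6|13)=-1; (−1)^{-2·-4·6}·(+1)^-4·(-1)^-2 = +1.
v=3: a=3^1·(≡1), b=3^2·(≡2) mod 3; (1|3)=+1, (2|3)=-1; (−1)^{1·2·1}·(+1)^2·(-1)^1 = -1.
v=11: a=11^1·(≡1), b=11^1·(≡1) mod 11; (1|11)=+1, (1|11)=+1; (−1)^{1·1·5}·(+1)^1·(+1)^1 = -1.
v=5: a=5^3·(≡3), b=5^5·(≡3) mod 5; (3|5)=-1, (3|5)=-1; (−1)^{3·5·2}·(-1)^5·(-1)^3 = +1.
v=17: a=17^-1·(≡5), b=17^-1·(≡10) mod 17; (5|17)=-1, (10|17)=-1; (−1)^{-1·-1·8}·(-1)^-1·(-1)^-1 = +1.
Ram(10818885, -515185) = {3, 11, 19, 29}; no ℚ_3-point on the conic.

[3, 11, 19, 29]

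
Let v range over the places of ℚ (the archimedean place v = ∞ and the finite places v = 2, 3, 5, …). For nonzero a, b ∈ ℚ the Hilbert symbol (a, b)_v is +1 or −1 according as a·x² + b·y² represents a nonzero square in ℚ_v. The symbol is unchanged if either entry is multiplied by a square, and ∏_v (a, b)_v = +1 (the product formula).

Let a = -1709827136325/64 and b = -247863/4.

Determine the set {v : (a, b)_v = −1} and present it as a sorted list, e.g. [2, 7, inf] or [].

Mod squares: a ≡ -7599231717, b ≡ -247863. Check v ∈ {∞, 2, 3, 5, 7, 11, 23, 29, 31, 37, 43}.
v=43: a=43^1·(≡39), b=43^0·(≡8) mod 43; (39|43)=-1, (8|43)=-1; (−1)^{1·0·21}·(-1)^0·(-1)^1 = -1.
v=31: a=31^1·(≡30), b=31^0·(≡11) mod 31; (30|31)=-1, (11|31)=-1; (−1)^{1·0·15}·(-1)^0·(-1)^1 = -1.
v=37: a=37^1·(≡36), b=37^1·(≡18) mod 37; (36|37)=+1, (18|37)=-1; (−1)^{1·1·18}·(+1)^1·(-1)^1 = -1.
v=29: a=29^1·(≡2), b=29^1·(≡2) mod 29; (2|29)=-1, (2|29)=-1; (−1)^{1·1·14}·(-1)^1·(-1)^1 = +1.
v=2: v_2(a)=-6, v_2(b)=-2; units ≡ 3, 1 (mod 8); ε·ε+αω+βω = 1·0+-6·0+-2·1 ≡ 0  ⇒  (a,b)_2 = +1.
v=23: a=23^1·(≡15), b=23^0·(≡2) mod 23; (15|23)=-1, (2|23)=+1; (−1)^{1·0·11}·(-1)^0·(+1)^1 = +1.
v=∞: -7599231717 < 0 and -247863 < 0  ⇒  (a,b)_∞ = -1.
v=3: a=3^3·(≡1), b=3^1·(≡2) mod 3; (1|3)=+1, (2|3)=-1; (−1)^{3·1·1}·(+1)^1·(-1)^3 = +1.
v=7: a=7^1·(≡3), b=7^1·(≡1) mod 7; (3|7)=-1, (1|7)=+1; (−1)^{1·1·3}·(-1)^1·(+1)^1 = +1.
v=5: a=5^2·(≡3), b=5^0·(≡3) mod 5; (3|5)=-1, (3|5)=-1; (−1)^{2·0·2}·(-1)^0·(-1)^2 = +1.
v=11: a=11^1·(≡3), b=11^1·(≡7) mod 11; (3|11)=+1, (7|11)=-1; (−1)^{1·1·5}·(+1)^1·(-1)^1 = +1.
|Ram(-7599231717, -247863)| = 4, even; anisotropic at {31, 37, 43, ∞}.

[31, 37, 43, inf]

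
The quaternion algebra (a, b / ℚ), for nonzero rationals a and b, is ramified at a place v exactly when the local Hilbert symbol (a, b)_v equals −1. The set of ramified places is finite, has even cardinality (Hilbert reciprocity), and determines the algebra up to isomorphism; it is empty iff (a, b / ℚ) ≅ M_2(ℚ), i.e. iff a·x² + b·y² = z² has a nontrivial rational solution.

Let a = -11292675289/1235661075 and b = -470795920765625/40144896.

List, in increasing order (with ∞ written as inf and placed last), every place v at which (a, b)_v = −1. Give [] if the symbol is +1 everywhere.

[23, inf]

(a, b) ≡ (-3, -5681) mod (ℚ^×)²; places V = {2, 3, 5, 7, 11, 13, 17, 19, 23, 41, 47, ∞}.
(a,b)_3: α=-5, u≡2; β=-4, v≡1 (mod 3); (2|3)=-1, (1|3)=+1; sign (−1)^0·-1^-4·+1^-5 = +1.
(a,b)_19: α=2, u≡1; β=1, v≡17 (mod 19); (1|19)=+1, (17|19)=+1; sign (−1)^0·+1^1·+1^2 = +1.
(a,b)_2: α=0, β=-12; u≡5, v≡7 (mod 8); ε(u)ε(v)=0·1, αω(v)=0·0, βω(u)=-12·1; sum ≡ 0  ⇒  +1.
(a,b)_∞: sgn(-3)=−, sgn(-5681)=−, so -1.
(a,b)_47: α=2, u≡38; β=2, v≡1 (mod 47); (38|47)=-1, (1|47)=+1; sign (−1)^0·-1^2·+1^2 = +1.
(a,b)_41: α=-2, u≡34; β=0, v≡10 (mod 41); (34|41)=-1, (10|41)=+1; sign (−1)^0·-1^0·+1^-2 = +1.
(a,b)_7: α=2, u≡2; β=4, v≡5 (mod 7); (2|7)=+1, (5|7)=-1; sign (−1)^0·+1^4·-1^2 = +1.
(a,b)_23: α=0, u≡21; β=1, v≡3 (mod 23); (21|23)=-1, (3|23)=+1; sign (−1)^0·-1^1·+1^0 = -1.
(a,b)_11: α=-2, u≡10; β=-2, v≡8 (mod 11); (10|11)=-1, (8|11)=-1; sign (−1)^0·-1^-2·-1^-2 = +1.
(a,b)_13: α=0, u≡12; β=1, v≡7 (mod 13); (12|13)=+1, (7|13)=-1; sign (−1)^0·+1^1·-1^0 = +1.
(a,b)_17: α=2, u≡6; β=0, v≡3 (mod 17); (6|17)=-1, (3|17)=-1; sign (−1)^0·-1^0·-1^2 = +1.
(a,b)_5: α=-2, u≡2; β=6, v≡1 (mod 5); (2|5)=-1, (1|5)=+1; sign (−1)^0·-1^6·+1^-2 = +1.
(-3, -5681 / ℚ) ramifies at {23, ∞}: a division algebra.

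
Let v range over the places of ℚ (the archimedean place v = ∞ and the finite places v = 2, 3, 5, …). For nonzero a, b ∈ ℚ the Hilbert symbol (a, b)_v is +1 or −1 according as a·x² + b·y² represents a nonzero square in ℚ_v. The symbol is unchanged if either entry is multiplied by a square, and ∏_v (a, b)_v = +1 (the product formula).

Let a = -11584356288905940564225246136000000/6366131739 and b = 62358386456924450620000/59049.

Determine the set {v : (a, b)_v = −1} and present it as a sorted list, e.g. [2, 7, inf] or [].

[2, 13]

(a, b) ≡ (-243386, 749398) mod (ℚ^×)²; places V = {2, 3, 5, 7, 11, 13, 19, 23, 37, 41, ∞}.
(a,b)_5: α=6, u≡4; β=4, v≡3 (mod 5); (4|5)=+1, (3|5)=-1; sign (−1)^0·+1^4·-1^6 = +1.
(a,b)_2: α=9, β=5; u≡3, v≡3 (mod 8); ε(u)ε(v)=1·1, αω(v)=9·1, βω(u)=5·1; sum ≡ 1  ⇒  -1.
(a,b)_7: α=4, u≡4; β=2, v≡6 (mod 7); (4|7)=+1, (6|7)=-1; sign (−1)^0·+1^2·-1^4 = +1.
(a,b)_41: α=4, u≡20; β=3, v≡40 (mod 41); (20|41)=+1, (40|41)=+1; sign (−1)^0·+1^3·+1^4 = +1.
(a,b)_11: α=-3, u≡2; β=0, v≡9 (mod 11); (2|11)=-1, (9|11)=+1; sign (−1)^0·-1^0·+1^-3 = +1.
(a,b)_23: α=7, u≡10; β=4, v≡16 (mod 23); (10|23)=-1, (16|23)=+1; sign (−1)^0·-1^4·+1^7 = +1.
(a,b)_3: α=-14, u≡1; β=-10, v≡1 (mod 3); (1|3)=+1, (1|3)=+1; sign (−1)^0·+1^-10·+1^-14 = +1.
(a,b)_∞: sgn(-243386)=−, sgn(749398)=+, so +1.
(a,b)_13: α=1, u≡6; β=1, v≡3 (mod 13); (6|13)=-1, (3|13)=+1; sign (−1)^0·-1^1·+1^1 = -1.
(a,b)_37: α=1, u≡22; β=1, v≡13 (mod 37); (22|37)=-1, (13|37)=-1; sign (−1)^0·-1^1·-1^1 = +1.
(a,b)_19: α=4, u≡1; β=3, v≡11 (mod 19); (1|19)=+1, (11|19)=+1; sign (−1)^0·+1^3·+1^4 = +1.
(-243386, 749398 / ℚ) ramifies at {2, 13}: a division algebra.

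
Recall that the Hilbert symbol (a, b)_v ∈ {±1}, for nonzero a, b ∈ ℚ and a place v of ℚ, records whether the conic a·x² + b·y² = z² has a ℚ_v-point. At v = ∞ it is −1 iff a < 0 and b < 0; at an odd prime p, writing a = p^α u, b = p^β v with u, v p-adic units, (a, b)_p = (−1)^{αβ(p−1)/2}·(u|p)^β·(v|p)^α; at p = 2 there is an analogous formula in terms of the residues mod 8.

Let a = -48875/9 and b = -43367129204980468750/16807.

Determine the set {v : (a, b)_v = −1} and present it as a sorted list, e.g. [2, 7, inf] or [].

[2, 7, 19, inf]

Mod squares: a ≡ -1955, b ≡ -1330. Check v ∈ {∞, 2, 3, 5, 7, 17, 19, 23}.
v=7: a=7^0·(≡3), b=7^-5·(≡5) mod 7; (3|7)=-1, (5|7)=-1; (−1)^{0·-5·3}·(-1)^-5·(-1)^0 = -1.
v=23: a=23^1·(≡22), b=23^4·(≡3) mod 23; (22|23)=-1, (3|23)=+1; (−1)^{1·4·11}·(-1)^4·(+1)^1 = +1.
v=∞: -1955 < 0 and -1330 < 0  ⇒  (a,b)_∞ = -1.
v=2: v_2(a)=0, v_2(b)=1; units ≡ 5, 7 (mod 8); ε·ε+αω+βω = 0·1+0·0+1·1 ≡ 1  ⇒  (a,b)_2 = -1.
v=3: a=3^-2·(≡1), b=3^0·(≡2) mod 3; (1|3)=+1, (2|3)=-1; (−1)^{-2·0·1}·(+1)^0·(-1)^-2 = +1.
v=19: a=19^0·(≡14), b=19^1·(≡7) mod 19; (14|19)=-1, (7|19)=+1; (−1)^{0·1·9}·(-1)^1·(+1)^0 = -1.
v=5: a=5^3·(≡1), b=5^11·(≡1) mod 5; (1|5)=+1, (1|5)=+1; (−1)^{3·11·2}·(+1)^11·(+1)^3 = +1.
v=17: a=17^1·(≡13), b=17^4·(≡1) mod 17; (13|17)=+1, (1|17)=+1; (−1)^{1·4·8}·(+1)^4·(+1)^1 = +1.
(-1955, -1330 / ℚ) ramifies at {2, 7, 19, ∞}: a division algebra.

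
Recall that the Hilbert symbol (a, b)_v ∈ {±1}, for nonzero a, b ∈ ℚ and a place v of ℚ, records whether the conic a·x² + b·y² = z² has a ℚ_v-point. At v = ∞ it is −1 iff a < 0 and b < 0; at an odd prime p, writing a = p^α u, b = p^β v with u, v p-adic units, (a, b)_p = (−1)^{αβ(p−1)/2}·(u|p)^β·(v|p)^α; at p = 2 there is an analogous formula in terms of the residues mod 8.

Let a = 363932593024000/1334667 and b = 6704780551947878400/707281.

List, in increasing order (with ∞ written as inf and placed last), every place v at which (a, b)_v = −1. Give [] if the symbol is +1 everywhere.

[3, 7, 11, 13]

Mod squares: a ≡ 2145, b ≡ 21. Check v ∈ {∞, 2, 3, 5, 7, 11, 13, 23, 29}.
v=7: a=7^6·(≡3), b=7^7·(≡3) mod 7; (3|7)=-1, (3|7)=-1; (−1)^{6·7·3}·(-1)^7·(-1)^6 = -1.
v=13: a=13^3·(≡12), b=13^2·(≡5) mod 13; (12|13)=+1, (5|13)=-1; (−1)^{3·2·6}·(+1)^2·(-1)^3 = -1.
v=3: a=3^-1·(≡1), b=3^5·(≡1) mod 3; (1|3)=+1, (1|3)=+1; (−1)^{-1·5·1}·(+1)^5·(+1)^-1 = -1.
v=2: v_2(a)=10, v_2(b)=16; units ≡ 1, 5 (mod 8); ε·ε+αω+βω = 0·0+10·1+16·0 ≡ 0  ⇒  (a,b)_2 = +1.
v=∞: 2145 > 0 and 21 > 0  ⇒  (a,b)_∞ = +1.
v=11: a=11^1·(≡10), b=11^2·(≡7) mod 11; (10|11)=-1, (7|11)=-1; (−1)^{1·2·5}·(-1)^2·(-1)^1 = -1.
v=5: a=5^3·(≡1), b=5^2·(≡1) mod 5; (1|5)=+1, (1|5)=+1; (−1)^{3·2·2}·(+1)^2·(+1)^3 = +1.
v=23: a=23^-2·(≡4), b=23^0·(≡5) mod 23; (4|23)=+1, (5|23)=-1; (−1)^{-2·0·11}·(+1)^0·(-1)^-2 = +1.
v=29: a=29^-2·(≡28), b=29^-4·(≡8) mod 29; (28|29)=+1, (8|29)=-1; (−1)^{-2·-4·14}·(+1)^-4·(-1)^-2 = +1.
Ram(2145, 21) = {3, 7, 11, 13}; no ℚ_3-point on the conic.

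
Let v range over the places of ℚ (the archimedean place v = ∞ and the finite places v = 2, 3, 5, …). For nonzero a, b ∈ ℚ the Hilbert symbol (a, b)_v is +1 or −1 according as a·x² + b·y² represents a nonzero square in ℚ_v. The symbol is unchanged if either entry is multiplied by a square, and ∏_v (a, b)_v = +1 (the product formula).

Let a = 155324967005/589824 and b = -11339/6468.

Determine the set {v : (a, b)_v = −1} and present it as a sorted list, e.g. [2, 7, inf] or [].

Mod squares: a ≡ 1092845, b ≡ -374187. Check v ∈ {∞, 2, 3, 5, 7, 11, 13, 17, 23, 29, 43}.
v=29: a=29^2·(≡23), b=29^1·(≡15) mod 29; (23|29)=+1, (15|29)=-1; (−1)^{2·1·14}·(+1)^1·(-1)^2 = +1.
v=3: a=3^-2·(≡2), b=3^-1·(≡2) mod 3; (2|3)=-1, (2|3)=-1; (−1)^{-2·-1·1}·(-1)^-1·(-1)^-2 = -1.
v=17: a=17^1·(≡8), b=17^1·(≡8) mod 17; (8|17)=+1, (8|17)=+1; (−1)^{1·1·8}·(+1)^1·(+1)^1 = +1.
v=7: a=7^0·(≡3), b=7^-2·(≡6) mod 7; (3|7)=-1, (6|7)=-1; (−1)^{0·-2·3}·(-1)^-2·(-1)^0 = +1.
v=∞: 1092845 > 0 and -374187 < 0  ⇒  (a,b)_∞ = +1.
v=5: a=5^1·(≡4), b=5^0·(≡2) mod 5; (4|5)=+1, (2|5)=-1; (−1)^{1·0·2}·(+1)^0·(-1)^1 = -1.
v=13: a=13^3·(≡11), b=13^0·(≡7) mod 13; (11|13)=-1, (7|13)=-1; (−1)^{3·0·6}·(-1)^0·(-1)^3 = -1.
v=43: a=43^1·(≡39), b=43^0·(≡27) mod 43; (39|43)=-1, (27|43)=-1; (−1)^{1·0·21}·(-1)^0·(-1)^1 = -1.
v=2: v_2(a)=-16, v_2(b)=-2; units ≡ 5, 5 (mod 8); ε·ε+αω+βω = 0·0+-16·1+-2·1 ≡ 0  ⇒  (a,b)_2 = +1.
v=11: a=11^0·(≡8), b=11^-1·(≡7) mod 11; (8|11)=-1, (7|11)=-1; (−1)^{0·-1·5}·(-1)^-1·(-1)^0 = -1.
v=23: a=23^1·(≡20), b=23^1·(≡21) mod 23; (20|23)=-1, (21|23)=-1; (−1)^{1·1·11}·(-1)^1·(-1)^1 = -1.
|Ram(1092845, -374187)| = 6, even; anisotropic at {3, 5, 11, 13, 23, 43}.

[3, 5, 11, 13, 23, 43]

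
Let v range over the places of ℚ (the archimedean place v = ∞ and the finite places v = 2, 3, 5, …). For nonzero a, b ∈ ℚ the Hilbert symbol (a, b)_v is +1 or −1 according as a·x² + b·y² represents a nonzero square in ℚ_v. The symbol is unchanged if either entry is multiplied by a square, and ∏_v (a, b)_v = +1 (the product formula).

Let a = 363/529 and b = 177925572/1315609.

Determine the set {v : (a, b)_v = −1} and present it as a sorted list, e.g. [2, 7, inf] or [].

[]

(a, b) ≡ (3, 33) mod (ℚ^×)²; places V = {2, 3, 11, 23, 31, 37, 43, ∞}.
(a,b)_43: α=0, u≡18; β=2, v≡32 (mod 43); (18|43)=-1, (32|43)=-1; sign (−1)^0·-1^2·-1^0 = +1.
(a,b)_11: α=2, u≡3; β=1, v≡4 (mod 11); (3|11)=+1, (4|11)=+1; sign (−1)^0·+1^1·+1^2 = +1.
(a,b)_3: α=1, u≡1; β=7, v≡2 (mod 3); (1|3)=+1, (2|3)=-1; sign (−1)^1·+1^7·-1^1 = +1.
(a,b)_23: α=-2, u≡18; β=0, v≡19 (mod 23); (18|23)=+1, (19|23)=-1; sign (−1)^0·+1^0·-1^-2 = +1.
(a,b)_∞: sgn(3)=+, sgn(33)=+, so +1.
(a,b)_37: α=0, u≡33; β=-2, v≡28 (mod 37); (33|37)=+1, (28|37)=+1; sign (−1)^0·+1^-2·+1^0 = +1.
(a,b)_31: α=0, u≡11; β=-2, v≡16 (mod 31); (11|31)=-1, (16|31)=+1; sign (−1)^0·-1^-2·+1^0 = +1.
(a,b)_2: α=0, β=2; u≡3, v≡1 (mod 8); ε(u)ε(v)=1·0, αω(v)=0·0, βω(u)=2·1; sum ≡ 0  ⇒  +1.
Ram(a, b) = ∅: the form 3·x² + 33·y² − z² is isotropic over every ℚ_v, so by Hasse–Minkowski it is isotropic over ℚ.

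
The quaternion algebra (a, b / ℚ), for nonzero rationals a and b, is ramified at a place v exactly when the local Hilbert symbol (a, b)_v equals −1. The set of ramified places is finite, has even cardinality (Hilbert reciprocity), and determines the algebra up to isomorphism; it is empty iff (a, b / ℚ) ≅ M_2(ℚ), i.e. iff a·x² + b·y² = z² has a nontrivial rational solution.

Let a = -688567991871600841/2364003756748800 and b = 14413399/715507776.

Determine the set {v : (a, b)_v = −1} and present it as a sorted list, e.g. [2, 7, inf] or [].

[11, 17]

Mod squares: a ≡ -3, b ≡ 8365071. Check v ∈ {∞, 2, 3, 5, 7, 11, 13, 17, 19, 31, 37}.
v=19: a=19^-4·(≡11), b=19^-2·(≡11) mod 19; (11|19)=+1, (11|19)=+1; (−1)^{-4·-2·9}·(+1)^-2·(+1)^-4 = +1.
v=13: a=13^4·(≡10), b=13^1·(≡2) mod 13; (10|13)=+1, (2|13)=-1; (−1)^{4·1·6}·(+1)^1·(-1)^4 = +1.
v=37: a=37^0·(≡28), b=37^-1·(≡31) mod 37; (28|37)=+1, (31|37)=-1; (−1)^{0·-1·18}·(+1)^-1·(-1)^0 = +1.
v=7: a=7^2·(≡2), b=7^2·(≡1) mod 7; (2|7)=+1, (1|7)=+1; (−1)^{2·2·3}·(+1)^2·(+1)^2 = +1.
v=2: v_2(a)=-12, v_2(b)=-6; units ≡ 5, 7 (mod 8); ε·ε+αω+βω = 0·1+-12·0+-6·1 ≡ 0  ⇒  (a,b)_2 = +1.
v=5: a=5^-2·(≡2), b=5^0·(≡4) mod 5; (2|5)=-1, (4|5)=+1; (−1)^{-2·0·2}·(-1)^0·(+1)^-2 = +1.
v=31: a=31^2·(≡9), b=31^-1·(≡11) mod 31; (9|31)=+1, (11|31)=-1; (−1)^{2·-1·15}·(+1)^-1·(-1)^2 = +1.
v=11: a=11^6·(≡8), b=11^3·(≡1) mod 11; (8|11)=-1, (1|11)=+1; (−1)^{6·3·5}·(-1)^3·(+1)^6 = -1.
v=17: a=17^2·(≡5), b=17^1·(≡9) mod 17; (5|17)=-1, (9|17)=+1; (−1)^{2·1·8}·(-1)^1·(+1)^2 = -1.
v=3: a=3^-11·(≡2), b=3^-3·(≡1) mod 3; (2|3)=-1, (1|3)=+1; (−1)^{-11·-3·1}·(-1)^-3·(+1)^-11 = +1.
v=∞: -3 < 0 and 8365071 > 0  ⇒  (a,b)_∞ = +1.
(-3, 8365071 / ℚ) ramifies at {11, 17}: a division algebra.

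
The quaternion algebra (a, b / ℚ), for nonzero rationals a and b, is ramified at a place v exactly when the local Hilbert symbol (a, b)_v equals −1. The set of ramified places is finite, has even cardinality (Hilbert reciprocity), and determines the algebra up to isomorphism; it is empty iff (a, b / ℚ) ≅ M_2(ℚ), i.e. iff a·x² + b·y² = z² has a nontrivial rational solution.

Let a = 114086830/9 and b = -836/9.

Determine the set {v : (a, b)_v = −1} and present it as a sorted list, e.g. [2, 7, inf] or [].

[2, 11, 17, 19]

Mod squares: a ≡ 1870, b ≡ -209. Check v ∈ {∞, 2, 3, 5, 11, 13, 17, 19}.
v=19: a=19^2·(≡13), b=19^1·(≡12) mod 19; (13|19)=-1, (12|19)=-1; (−1)^{2·1·9}·(-1)^1·(-1)^2 = -1.
v=13: a=13^2·(≡5), b=13^0·(≡1) mod 13; (5|13)=-1, (1|13)=+1; (−1)^{2·0·6}·(-1)^0·(+1)^2 = +1.
v=17: a=17^1·(≡4), b=17^0·(≡11) mod 17; (4|17)=+1, (11|17)=-1; (−1)^{1·0·8}·(+1)^0·(-1)^1 = -1.
v=2: v_2(a)=1, v_2(b)=2; units ≡ 7, 7 (mod 8); ε·ε+αω+βω = 1·1+1·0+2·0 ≡ 1  ⇒  (a,b)_2 = -1.
v=5: a=5^1·(≡4), b=5^0·(≡1) mod 5; (4|5)=+1, (1|5)=+1; (−1)^{1·0·2}·(+1)^0·(+1)^1 = +1.
v=3: a=3^-2·(≡1), b=3^-2·(≡1) mod 3; (1|3)=+1, (1|3)=+1; (−1)^{-2·-2·1}·(+1)^-2·(+1)^-2 = +1.
v=11: a=11^1·(≡9), b=11^1·(≡5) mod 11; (9|11)=+1, (5|11)=+1; (−1)^{1·1·5}·(+1)^1·(+1)^1 = -1.
v=∞: 1870 > 0 and -209 < 0  ⇒  (a,b)_∞ = +1.
Ram(1870, -209) = {2, 11, 17, 19}; no ℚ_2-point on the conic.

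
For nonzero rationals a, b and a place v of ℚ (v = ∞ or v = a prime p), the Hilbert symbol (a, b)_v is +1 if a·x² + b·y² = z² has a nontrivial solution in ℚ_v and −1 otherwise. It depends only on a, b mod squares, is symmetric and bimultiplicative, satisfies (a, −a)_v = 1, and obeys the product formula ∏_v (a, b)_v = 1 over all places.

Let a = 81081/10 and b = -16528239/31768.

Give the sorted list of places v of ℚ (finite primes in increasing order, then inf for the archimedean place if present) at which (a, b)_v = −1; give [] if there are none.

[3, 5, 7, 11]

Mod squares: a ≡ 10010, b ≡ -858. Check v ∈ {∞, 2, 3, 5, 7, 11, 13, 19, 31}.
v=11: a=11^1·(≡10), b=11^-1·(≡7) mod 11; (10|11)=-1, (7|11)=-1; (−1)^{1·-1·5}·(-1)^-1·(-1)^1 = -1.
v=5: a=5^-1·(≡3), b=5^0·(≡2) mod 5; (3|5)=-1, (2|5)=-1; (−1)^{-1·0·2}·(-1)^0·(-1)^-1 = -1.
v=∞: 10010 > 0 and -858 < 0  ⇒  (a,b)_∞ = +1.
v=31: a=31^0·(≡14), b=31^2·(≡8) mod 31; (14|31)=+1, (8|31)=+1; (−1)^{0·2·15}·(+1)^2·(+1)^0 = +1.
v=3: a=3^4·(≡2), b=3^3·(≡2) mod 3; (2|3)=-1, (2|3)=-1; (−1)^{4·3·1}·(-1)^3·(-1)^4 = -1.
v=7: a=7^1·(≡4), b=7^2·(≡6) mod 7; (4|7)=+1, (6|7)=-1; (−1)^{1·2·3}·(+1)^2·(-1)^1 = -1.
v=2: v_2(a)=-1, v_2(b)=-3; units ≡ 5, 3 (mod 8); ε·ε+αω+βω = 0·1+-1·1+-3·1 ≡ 0  ⇒  (a,b)_2 = +1.
v=19: a=19^0·(≡16), b=19^-2·(≡9) mod 19; (16|19)=+1, (9|19)=+1; (−1)^{0·-2·9}·(+1)^-2·(+1)^0 = +1.
v=13: a=13^1·(≡1), b=13^1·(≡4) mod 13; (1|13)=+1, (4|13)=+1; (−1)^{1·1·6}·(+1)^1·(+1)^1 = +1.
Ram(10010, -858) = {3, 5, 7, 11}; no ℚ_3-point on the conic.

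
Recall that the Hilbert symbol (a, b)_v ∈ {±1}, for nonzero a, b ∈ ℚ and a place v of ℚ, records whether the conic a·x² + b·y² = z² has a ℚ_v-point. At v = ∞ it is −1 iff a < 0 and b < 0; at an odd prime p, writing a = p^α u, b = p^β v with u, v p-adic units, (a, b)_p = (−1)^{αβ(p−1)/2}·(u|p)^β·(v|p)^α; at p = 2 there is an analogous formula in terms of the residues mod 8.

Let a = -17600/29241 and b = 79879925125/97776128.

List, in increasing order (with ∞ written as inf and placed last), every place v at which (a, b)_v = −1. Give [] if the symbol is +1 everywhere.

Mod squares: a ≡ -11, b ≡ 10010. Check v ∈ {∞, 2, 3, 5, 7, 11, 13, 17, 19, 23, 47}.
v=17: a=17^0·(≡12), b=17^2·(≡5) mod 17; (12|17)=-1, (5|17)=-1; (−1)^{0·2·8}·(-1)^2·(-1)^0 = +1.
v=2: v_2(a)=6, v_2(b)=-9; units ≡ 5, 5 (mod 8); ε·ε+αω+βω = 0·0+6·1+-9·1 ≡ 1  ⇒  (a,b)_2 = -1.
v=∞: -11 < 0 and 10010 > 0  ⇒  (a,b)_∞ = +1.
v=7: a=7^0·(≡6), b=7^1·(≡2) mod 7; (6|7)=-1, (2|7)=+1; (−1)^{0·1·3}·(-1)^1·(+1)^0 = -1.
v=23: a=23^0·(≡8), b=23^-2·(≡22) mod 23; (8|23)=+1, (22|23)=-1; (−1)^{0·-2·11}·(+1)^-2·(-1)^0 = +1.
v=13: a=13^0·(≡7), b=13^1·(≡3) mod 13; (7|13)=-1, (3|13)=+1; (−1)^{0·1·6}·(-1)^1·(+1)^0 = -1.
v=11: a=11^1·(≡2), b=11^1·(≡6) mod 11; (2|11)=-1, (6|11)=-1; (−1)^{1·1·5}·(-1)^1·(-1)^1 = -1.
v=3: a=3^-4·(≡1), b=3^0·(≡2) mod 3; (1|3)=+1, (2|3)=-1; (−1)^{-4·0·1}·(+1)^0·(-1)^-4 = +1.
v=19: a=19^-2·(≡14), b=19^-2·(≡16) mod 19; (14|19)=-1, (16|19)=+1; (−1)^{-2·-2·9}·(-1)^-2·(+1)^-2 = +1.
v=47: a=47^0·(≡17), b=47^2·(≡11) mod 47; (17|47)=+1, (11|47)=-1; (−1)^{0·2·23}·(+1)^2·(-1)^0 = +1.
v=5: a=5^2·(≡1), b=5^3·(≡2) mod 5; (1|5)=+1, (2|5)=-1; (−1)^{2·3·2}·(+1)^3·(-1)^2 = +1.
|Ram(-11, 10010)| = 4, even; anisotropic at {2, 7, 11, 13}.

[2, 7, 11, 13]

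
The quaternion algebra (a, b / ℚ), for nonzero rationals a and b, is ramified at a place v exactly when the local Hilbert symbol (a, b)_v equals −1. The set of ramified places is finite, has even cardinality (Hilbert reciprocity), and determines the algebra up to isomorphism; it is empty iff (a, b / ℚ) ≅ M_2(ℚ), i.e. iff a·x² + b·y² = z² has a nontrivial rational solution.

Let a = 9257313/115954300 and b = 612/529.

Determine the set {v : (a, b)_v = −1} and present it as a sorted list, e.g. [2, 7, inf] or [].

[3, 7]

(a, b) ≡ (399, 17) mod (ℚ^×)²; places V = {2, 3, 5, 7, 11, 13, 17, 19, 23, 31, 37, ∞}.
(a,b)_19: α=1, u≡14; β=0, v≡5 (mod 19); (14|19)=-1, (5|19)=+1; sign (−1)^0·-1^0·+1^1 = +1.
(a,b)_13: α=2, u≡3; β=0, v≡3 (mod 13); (3|13)=+1, (3|13)=+1; sign (−1)^0·+1^0·+1^2 = +1.
(a,b)_3: α=1, u≡1; β=2, v≡2 (mod 3); (1|3)=+1, (2|3)=-1; sign (−1)^0·+1^2·-1^1 = -1.
(a,b)_∞: sgn(399)=+, sgn(17)=+, so +1.
(a,b)_5: α=-2, u≡4; β=0, v≡3 (mod 5); (4|5)=+1, (3|5)=-1; sign (−1)^0·+1^0·-1^-2 = +1.
(a,b)_17: α=0, u≡16; β=1, v≡1 (mod 17); (16|17)=+1, (1|17)=+1; sign (−1)^0·+1^1·+1^0 = +1.
(a,b)_23: α=0, u≡16; β=-2, v≡14 (mod 23); (16|23)=+1, (14|23)=-1; sign (−1)^0·+1^-2·-1^0 = +1.
(a,b)_31: α=2, u≡6; β=0, v≡27 (mod 31); (6|31)=-1, (27|31)=-1; sign (−1)^0·-1^0·-1^2 = +1.
(a,b)_2: α=-2, β=2; u≡7, v≡1 (mod 8); ε(u)ε(v)=1·0, αω(v)=-2·0, βω(u)=2·0; sum ≡ 0  ⇒  +1.
(a,b)_37: α=-2, u≡14; β=0, v≡22 (mod 37); (14|37)=-1, (22|37)=-1; sign (−1)^0·-1^0·-1^-2 = +1.
(a,b)_7: α=-1, u≡1; β=0, v≡6 (mod 7); (1|7)=+1, (6|7)=-1; sign (−1)^0·+1^0·-1^-1 = -1.
(a,b)_11: α=-2, u≡5; β=0, v≡7 (mod 11); (5|11)=+1, (7|11)=-1; sign (−1)^0·+1^0·-1^-2 = +1.
Ram(399, 17) = {3, 7}; no ℚ_3-point on the conic.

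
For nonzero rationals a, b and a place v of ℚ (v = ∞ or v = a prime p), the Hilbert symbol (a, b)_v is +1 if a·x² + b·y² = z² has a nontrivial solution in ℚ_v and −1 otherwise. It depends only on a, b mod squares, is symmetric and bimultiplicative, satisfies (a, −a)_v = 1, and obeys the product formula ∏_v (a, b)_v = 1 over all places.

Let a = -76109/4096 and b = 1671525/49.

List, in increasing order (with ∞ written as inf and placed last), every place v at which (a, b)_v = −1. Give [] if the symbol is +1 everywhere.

[23, 37]

Mod squares: a ≡ -629, b ≡ 7429. Check v ∈ {∞, 2, 3, 5, 7, 11, 17, 19, 23, 37}.
v=2: v_2(a)=-12, v_2(b)=0; units ≡ 3, 5 (mod 8); ε·ε+αω+βω = 1·0+-12·1+0·1 ≡ 0  ⇒  (a,b)_2 = +1.
v=23: a=23^0·(≡22), b=23^1·(≡6) mod 23; (22|23)=-1, (6|23)=+1; (−1)^{0·1·11}·(-1)^1·(+1)^0 = -1.
v=11: a=11^2·(≡5), b=11^0·(≡4) mod 11; (5|11)=+1, (4|11)=+1; (−1)^{2·0·5}·(+1)^0·(+1)^2 = +1.
v=7: a=7^0·(≡2), b=7^-2·(≡2) mod 7; (2|7)=+1, (2|7)=+1; (−1)^{0·-2·3}·(+1)^-2·(+1)^0 = +1.
v=19: a=19^0·(≡16), b=19^1·(≡16) mod 19; (16|19)=+1, (16|19)=+1; (−1)^{0·1·9}·(+1)^1·(+1)^0 = +1.
v=∞: -629 < 0 and 7429 > 0  ⇒  (a,b)_∞ = +1.
v=5: a=5^0·(≡1), b=5^2·(≡4) mod 5; (1|5)=+1, (4|5)=+1; (−1)^{0·2·2}·(+1)^2·(+1)^0 = +1.
v=37: a=37^1·(≡2), b=37^0·(≡35) mod 37; (2|37)=-1, (35|37)=-1; (−1)^{1·0·18}·(-1)^0·(-1)^1 = -1.
v=17: a=17^1·(≡6), b=17^1·(≡10) mod 17; (6|17)=-1, (10|17)=-1; (−1)^{1·1·8}·(-1)^1·(-1)^1 = +1.
v=3: a=3^0·(≡1), b=3^2·(≡1) mod 3; (1|3)=+1, (1|3)=+1; (−1)^{0·2·1}·(+1)^2·(+1)^0 = +1.
Ram(-629, 7429) = {23, 37}; no ℚ_23-point on the conic.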